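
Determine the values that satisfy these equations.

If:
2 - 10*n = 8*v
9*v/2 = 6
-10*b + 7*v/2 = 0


Then:
b = 7/15
n = -13/15
v = 4/3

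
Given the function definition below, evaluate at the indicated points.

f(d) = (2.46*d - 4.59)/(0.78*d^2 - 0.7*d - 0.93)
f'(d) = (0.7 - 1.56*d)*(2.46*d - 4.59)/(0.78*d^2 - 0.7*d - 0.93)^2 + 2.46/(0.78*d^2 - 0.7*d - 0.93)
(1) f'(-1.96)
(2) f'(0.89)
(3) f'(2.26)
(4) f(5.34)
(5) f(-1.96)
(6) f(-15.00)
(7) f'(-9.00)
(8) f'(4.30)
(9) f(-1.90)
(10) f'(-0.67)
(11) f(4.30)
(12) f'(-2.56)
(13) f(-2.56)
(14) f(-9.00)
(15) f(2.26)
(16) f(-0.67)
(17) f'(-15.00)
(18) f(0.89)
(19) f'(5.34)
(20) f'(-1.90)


(1) = -2.28
(2) = -0.74
(3) = 0.41
(4) = 0.49
(5) = -2.74
(6) = -0.22
(7) = -0.05
(8) = -0.09
(9) = -2.88
(10) = -908.06
(11) = 0.57
(12) = -1.02
(13) = -1.82
(14) = -0.39
(15) = 0.66
(16) = 56.27
(17) = -0.02
(18) = 2.57
(19) = -0.07
(20) = -2.52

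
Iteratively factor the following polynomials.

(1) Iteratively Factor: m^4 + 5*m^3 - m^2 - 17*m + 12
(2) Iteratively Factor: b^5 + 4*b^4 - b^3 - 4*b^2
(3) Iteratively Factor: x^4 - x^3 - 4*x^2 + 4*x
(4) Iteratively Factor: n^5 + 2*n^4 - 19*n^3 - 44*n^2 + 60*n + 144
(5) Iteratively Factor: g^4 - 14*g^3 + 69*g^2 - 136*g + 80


(1) = (m - 1)*(m^3 + 6*m^2 + 5*m - 12) = (m - 1)*(m + 3)*(m^2 + 3*m - 4) = (m - 1)^2*(m + 3)*(m + 4)
(2) = (b + 1)*(b^4 + 3*b^3 - 4*b^2) = (b - 1)*(b + 1)*(b^3 + 4*b^2) = (b - 1)*(b + 1)*(b + 4)*(b^2) = b*(b - 1)*(b + 1)*(b + 4)*(b)
(3) = (x - 2)*(x^3 + x^2 - 2*x) = x*(x - 2)*(x^2 + x - 2) = x*(x - 2)*(x - 1)*(x + 2)
(4) = (n - 4)*(n^4 + 6*n^3 + 5*n^2 - 24*n - 36) = (n - 4)*(n + 3)*(n^3 + 3*n^2 - 4*n - 12) = (n - 4)*(n + 2)*(n + 3)*(n^2 + n - 6) = (n - 4)*(n - 2)*(n + 2)*(n + 3)*(n + 3)
(5) = (g - 5)*(g^3 - 9*g^2 + 24*g - 16) = (g - 5)*(g - 1)*(g^2 - 8*g + 16) = (g - 5)*(g - 4)*(g - 1)*(g - 4)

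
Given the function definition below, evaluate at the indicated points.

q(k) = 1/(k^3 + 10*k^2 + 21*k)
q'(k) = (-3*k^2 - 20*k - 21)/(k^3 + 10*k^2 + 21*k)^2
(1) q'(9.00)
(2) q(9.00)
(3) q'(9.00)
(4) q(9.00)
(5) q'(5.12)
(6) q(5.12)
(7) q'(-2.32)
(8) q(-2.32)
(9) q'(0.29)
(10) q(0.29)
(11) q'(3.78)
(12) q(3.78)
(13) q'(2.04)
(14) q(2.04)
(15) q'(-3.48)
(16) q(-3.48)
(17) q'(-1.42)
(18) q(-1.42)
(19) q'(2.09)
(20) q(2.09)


(1) = -0.00
(2) = 0.00
(3) = -0.00
(4) = 0.00
(5) = -0.00
(6) = 0.00
(7) = 0.17
(8) = -0.14
(9) = -0.56
(10) = 0.14
(11) = -0.00
(12) = 0.00
(13) = -0.01
(14) = 0.01
(15) = 0.35
(16) = 0.17
(17) = 0.01
(18) = -0.08
(19) = -0.01
(20) = 0.01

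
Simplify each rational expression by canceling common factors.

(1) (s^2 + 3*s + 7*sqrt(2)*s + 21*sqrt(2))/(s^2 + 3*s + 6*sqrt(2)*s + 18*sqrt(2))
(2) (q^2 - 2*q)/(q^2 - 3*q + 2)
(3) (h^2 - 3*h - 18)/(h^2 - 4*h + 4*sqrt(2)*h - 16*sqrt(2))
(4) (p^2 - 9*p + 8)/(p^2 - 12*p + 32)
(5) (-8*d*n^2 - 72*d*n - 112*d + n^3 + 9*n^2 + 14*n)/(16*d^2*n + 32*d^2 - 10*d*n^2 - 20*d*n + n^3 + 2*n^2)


(1) = (s + 7*sqrt(2))/(s + 6*sqrt(2))
(2) = q/(q - 1)
(3) = (h^2 - 3*h - 18)/(h^2 + h*(-4 + 4*sqrt(2)) - 16*sqrt(2))
(4) = (p - 1)/(p - 4)
(5) = (-n - 7)/(2*d - n)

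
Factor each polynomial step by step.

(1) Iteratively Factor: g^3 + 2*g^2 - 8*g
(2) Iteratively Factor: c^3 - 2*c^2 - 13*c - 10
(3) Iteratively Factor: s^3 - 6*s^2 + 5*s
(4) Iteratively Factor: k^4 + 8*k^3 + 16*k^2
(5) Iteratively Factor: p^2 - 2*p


(1) = (g + 4)*(g^2 - 2*g) = g*(g + 4)*(g - 2)
(2) = (c + 1)*(c^2 - 3*c - 10) = (c - 5)*(c + 1)*(c + 2)
(3) = (s - 5)*(s^2 - s) = (s - 5)*(s - 1)*(s)
(4) = (k)*(k^3 + 8*k^2 + 16*k) = k^2*(k^2 + 8*k + 16) = k^2*(k + 4)*(k + 4)
(5) = (p)*(p - 2)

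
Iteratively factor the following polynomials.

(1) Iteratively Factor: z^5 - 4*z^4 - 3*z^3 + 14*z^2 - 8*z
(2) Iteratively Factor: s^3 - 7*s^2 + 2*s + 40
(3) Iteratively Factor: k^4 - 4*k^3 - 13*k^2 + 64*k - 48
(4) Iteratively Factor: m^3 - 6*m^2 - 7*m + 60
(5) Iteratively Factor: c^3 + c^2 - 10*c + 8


(1) = (z - 4)*(z^4 - 3*z^2 + 2*z) = z*(z - 4)*(z^3 - 3*z + 2) = z*(z - 4)*(z - 1)*(z^2 + z - 2) = z*(z - 4)*(z - 1)^2*(z + 2)
(2) = (s - 5)*(s^2 - 2*s - 8) = (s - 5)*(s - 4)*(s + 2)
(3) = (k - 1)*(k^3 - 3*k^2 - 16*k + 48) = (k - 3)*(k - 1)*(k^2 - 16) = (k - 4)*(k - 3)*(k - 1)*(k + 4)
(4) = (m - 4)*(m^2 - 2*m - 15) = (m - 5)*(m - 4)*(m + 3)
(5) = (c + 4)*(c^2 - 3*c + 2) = (c - 2)*(c + 4)*(c - 1)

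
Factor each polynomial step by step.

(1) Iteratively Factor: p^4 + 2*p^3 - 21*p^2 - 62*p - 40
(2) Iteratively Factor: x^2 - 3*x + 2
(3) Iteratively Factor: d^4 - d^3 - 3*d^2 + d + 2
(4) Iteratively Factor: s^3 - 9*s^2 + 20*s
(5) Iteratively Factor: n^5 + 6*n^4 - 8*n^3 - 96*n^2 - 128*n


(1) = (p - 5)*(p^3 + 7*p^2 + 14*p + 8) = (p - 5)*(p + 2)*(p^2 + 5*p + 4) = (p - 5)*(p + 2)*(p + 4)*(p + 1)
(2) = (x - 1)*(x - 2)
(3) = (d + 1)*(d^3 - 2*d^2 - d + 2) = (d + 1)^2*(d^2 - 3*d + 2) = (d - 1)*(d + 1)^2*(d - 2)
(4) = (s - 4)*(s^2 - 5*s) = s*(s - 4)*(s - 5)
(5) = (n + 4)*(n^4 + 2*n^3 - 16*n^2 - 32*n) = (n + 4)^2*(n^3 - 2*n^2 - 8*n) = n*(n + 4)^2*(n^2 - 2*n - 8) = n*(n + 2)*(n + 4)^2*(n - 4)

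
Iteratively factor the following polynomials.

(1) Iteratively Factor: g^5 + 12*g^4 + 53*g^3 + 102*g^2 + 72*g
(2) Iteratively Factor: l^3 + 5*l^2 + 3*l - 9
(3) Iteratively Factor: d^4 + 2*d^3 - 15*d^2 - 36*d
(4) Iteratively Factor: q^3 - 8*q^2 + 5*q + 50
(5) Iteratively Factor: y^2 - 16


(1) = (g + 3)*(g^4 + 9*g^3 + 26*g^2 + 24*g) = (g + 3)^2*(g^3 + 6*g^2 + 8*g) = g*(g + 3)^2*(g^2 + 6*g + 8) = g*(g + 3)^2*(g + 4)*(g + 2)
(2) = (l - 1)*(l^2 + 6*l + 9) = (l - 1)*(l + 3)*(l + 3)
(3) = (d - 4)*(d^3 + 6*d^2 + 9*d) = d*(d - 4)*(d^2 + 6*d + 9) = d*(d - 4)*(d + 3)*(d + 3)
(4) = (q - 5)*(q^2 - 3*q - 10) = (q - 5)^2*(q + 2)
(5) = (y + 4)*(y - 4)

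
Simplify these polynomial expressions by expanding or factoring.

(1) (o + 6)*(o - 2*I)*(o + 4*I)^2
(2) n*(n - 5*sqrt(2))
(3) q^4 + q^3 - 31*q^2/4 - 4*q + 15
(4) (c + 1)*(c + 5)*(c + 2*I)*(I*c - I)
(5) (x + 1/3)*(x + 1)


(1) = o^4 + 6*o^3 + 6*I*o^3 + 36*I*o^2 + 32*I*o + 192*I
(2) = n^2 - 5*sqrt(2)*n
(3) = (q - 2)*(q - 3/2)*(q + 2)*(q + 5/2)
(4) = I*c^4 - 2*c^3 + 5*I*c^3 - 10*c^2 - I*c^2 + 2*c - 5*I*c + 10
(5) = x^2 + 4*x/3 + 1/3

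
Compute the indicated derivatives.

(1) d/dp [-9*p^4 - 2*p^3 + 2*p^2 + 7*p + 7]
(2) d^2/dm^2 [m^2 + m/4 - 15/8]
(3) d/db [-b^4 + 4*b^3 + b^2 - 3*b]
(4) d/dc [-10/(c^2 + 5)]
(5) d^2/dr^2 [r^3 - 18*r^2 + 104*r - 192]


(1) = -36*p^3 - 6*p^2 + 4*p + 7
(2) = 2
(3) = -4*b^3 + 12*b^2 + 2*b - 3
(4) = 20*c/(c^2 + 5)^2
(5) = 6*r - 36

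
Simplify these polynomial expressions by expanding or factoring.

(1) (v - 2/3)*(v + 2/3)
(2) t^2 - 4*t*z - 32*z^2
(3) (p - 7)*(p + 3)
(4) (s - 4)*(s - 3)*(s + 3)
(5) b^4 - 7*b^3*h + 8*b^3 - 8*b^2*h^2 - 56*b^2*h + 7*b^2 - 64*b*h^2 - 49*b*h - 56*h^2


(1) = v^2 - 4/9
(2) = (t - 8*z)*(t + 4*z)
(3) = p^2 - 4*p - 21
(4) = s^3 - 4*s^2 - 9*s + 36
(5) = (b + 1)*(b + 7)*(b - 8*h)*(b + h)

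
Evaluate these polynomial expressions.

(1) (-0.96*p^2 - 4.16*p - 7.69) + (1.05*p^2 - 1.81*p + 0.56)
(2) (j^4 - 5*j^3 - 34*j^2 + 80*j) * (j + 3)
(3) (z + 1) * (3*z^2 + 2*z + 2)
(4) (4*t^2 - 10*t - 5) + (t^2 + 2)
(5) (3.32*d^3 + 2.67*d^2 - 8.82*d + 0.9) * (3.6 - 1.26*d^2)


(1) = 0.09*p^2 - 5.97*p - 7.13
(2) = j^5 - 2*j^4 - 49*j^3 - 22*j^2 + 240*j
(3) = 3*z^3 + 5*z^2 + 4*z + 2
(4) = 5*t^2 - 10*t - 3
(5) = -4.1832*d^5 - 3.3642*d^4 + 23.0652*d^3 + 8.478*d^2 - 31.752*d + 3.24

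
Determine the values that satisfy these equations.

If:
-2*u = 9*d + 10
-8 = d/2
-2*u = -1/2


Then:
No Solution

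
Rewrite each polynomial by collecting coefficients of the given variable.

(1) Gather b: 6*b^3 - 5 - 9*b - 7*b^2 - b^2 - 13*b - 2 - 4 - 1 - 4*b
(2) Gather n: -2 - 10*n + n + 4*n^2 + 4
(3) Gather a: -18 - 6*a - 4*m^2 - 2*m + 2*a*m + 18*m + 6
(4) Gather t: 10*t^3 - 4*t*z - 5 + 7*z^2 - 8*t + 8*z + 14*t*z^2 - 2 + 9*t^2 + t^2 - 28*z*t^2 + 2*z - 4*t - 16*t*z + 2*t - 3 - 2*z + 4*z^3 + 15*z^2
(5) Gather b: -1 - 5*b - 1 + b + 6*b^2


(1) = 6*b^3 - 8*b^2 - 26*b - 12
(2) = 4*n^2 - 9*n + 2
(3) = a*(2*m - 6) - 4*m^2 + 16*m - 12
(4) = 10*t^3 + t^2*(10 - 28*z) + t*(14*z^2 - 20*z - 10) + 4*z^3 + 22*z^2 + 8*z - 10
(5) = 6*b^2 - 4*b - 2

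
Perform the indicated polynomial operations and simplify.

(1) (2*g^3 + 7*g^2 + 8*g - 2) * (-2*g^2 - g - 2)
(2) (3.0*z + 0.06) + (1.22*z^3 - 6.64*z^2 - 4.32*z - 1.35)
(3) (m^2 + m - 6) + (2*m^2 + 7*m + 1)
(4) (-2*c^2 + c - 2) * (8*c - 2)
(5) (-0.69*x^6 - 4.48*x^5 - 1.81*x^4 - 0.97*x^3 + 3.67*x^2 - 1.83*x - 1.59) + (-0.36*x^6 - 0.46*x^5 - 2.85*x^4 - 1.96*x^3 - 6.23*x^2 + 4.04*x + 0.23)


(1) = -4*g^5 - 16*g^4 - 27*g^3 - 18*g^2 - 14*g + 4
(2) = 1.22*z^3 - 6.64*z^2 - 1.32*z - 1.29
(3) = 3*m^2 + 8*m - 5
(4) = -16*c^3 + 12*c^2 - 18*c + 4
(5) = -1.05*x^6 - 4.94*x^5 - 4.66*x^4 - 2.93*x^3 - 2.56*x^2 + 2.21*x - 1.36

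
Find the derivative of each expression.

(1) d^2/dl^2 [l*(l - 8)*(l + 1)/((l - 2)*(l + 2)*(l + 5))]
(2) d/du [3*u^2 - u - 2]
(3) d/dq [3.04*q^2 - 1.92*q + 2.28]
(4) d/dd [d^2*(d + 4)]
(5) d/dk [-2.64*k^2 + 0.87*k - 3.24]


(1) = 24*(-l^6 - l^5 - 7*l^4 - 103*l^3 - 235*l^2 - 100*l - 180)/(l^9 + 15*l^8 + 63*l^7 - 55*l^6 - 852*l^5 - 780*l^4 + 3536*l^3 + 5040*l^2 - 4800*l - 8000)
(2) = 6*u - 1
(3) = 6.08*q - 1.92
(4) = d*(3*d + 8)
(5) = 0.87 - 5.28*k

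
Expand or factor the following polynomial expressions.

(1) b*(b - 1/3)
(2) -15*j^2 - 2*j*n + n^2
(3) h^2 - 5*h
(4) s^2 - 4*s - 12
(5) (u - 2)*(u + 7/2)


(1) = b^2 - b/3
(2) = (-5*j + n)*(3*j + n)
(3) = h*(h - 5)
(4) = (s - 6)*(s + 2)
(5) = u^2 + 3*u/2 - 7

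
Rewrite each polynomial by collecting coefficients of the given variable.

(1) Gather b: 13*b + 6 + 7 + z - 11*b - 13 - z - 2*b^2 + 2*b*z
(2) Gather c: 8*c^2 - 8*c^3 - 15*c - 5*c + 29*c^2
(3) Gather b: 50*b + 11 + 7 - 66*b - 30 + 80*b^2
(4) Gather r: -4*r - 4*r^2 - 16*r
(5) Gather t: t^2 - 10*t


(1) = -2*b^2 + b*(2*z + 2)
(2) = -8*c^3 + 37*c^2 - 20*c
(3) = 80*b^2 - 16*b - 12
(4) = -4*r^2 - 20*r
(5) = t^2 - 10*t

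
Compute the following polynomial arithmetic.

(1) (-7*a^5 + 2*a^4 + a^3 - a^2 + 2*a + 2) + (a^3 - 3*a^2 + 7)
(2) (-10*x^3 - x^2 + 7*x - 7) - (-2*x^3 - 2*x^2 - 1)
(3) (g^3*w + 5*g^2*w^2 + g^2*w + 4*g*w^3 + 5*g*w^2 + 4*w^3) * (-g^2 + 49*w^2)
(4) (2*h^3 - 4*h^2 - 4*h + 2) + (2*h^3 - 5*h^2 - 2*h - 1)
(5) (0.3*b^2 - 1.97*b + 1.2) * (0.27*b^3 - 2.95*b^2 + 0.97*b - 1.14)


(1) = -7*a^5 + 2*a^4 + 2*a^3 - 4*a^2 + 2*a + 9
(2) = -8*x^3 + x^2 + 7*x - 6
(3) = -g^5*w - 5*g^4*w^2 - g^4*w + 45*g^3*w^3 - 5*g^3*w^2 + 245*g^2*w^4 + 45*g^2*w^3 + 196*g*w^5 + 245*g*w^4 + 196*w^5
(4) = 4*h^3 - 9*h^2 - 6*h + 1
(5) = 0.081*b^5 - 1.4169*b^4 + 6.4265*b^3 - 5.7929*b^2 + 3.4098*b - 1.368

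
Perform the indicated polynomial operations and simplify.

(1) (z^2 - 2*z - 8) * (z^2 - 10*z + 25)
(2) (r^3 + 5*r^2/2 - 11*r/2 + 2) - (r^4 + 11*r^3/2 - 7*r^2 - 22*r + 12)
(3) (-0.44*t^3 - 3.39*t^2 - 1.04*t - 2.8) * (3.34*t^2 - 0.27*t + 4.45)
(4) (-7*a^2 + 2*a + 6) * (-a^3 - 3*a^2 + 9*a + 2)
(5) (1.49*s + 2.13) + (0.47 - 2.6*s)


(1) = z^4 - 12*z^3 + 37*z^2 + 30*z - 200
(2) = -r^4 - 9*r^3/2 + 19*r^2/2 + 33*r/2 - 10
(3) = -1.4696*t^5 - 11.2038*t^4 - 4.5163*t^3 - 24.1567*t^2 - 3.872*t - 12.46
(4) = 7*a^5 + 19*a^4 - 75*a^3 - 14*a^2 + 58*a + 12
(5) = 2.6 - 1.11*s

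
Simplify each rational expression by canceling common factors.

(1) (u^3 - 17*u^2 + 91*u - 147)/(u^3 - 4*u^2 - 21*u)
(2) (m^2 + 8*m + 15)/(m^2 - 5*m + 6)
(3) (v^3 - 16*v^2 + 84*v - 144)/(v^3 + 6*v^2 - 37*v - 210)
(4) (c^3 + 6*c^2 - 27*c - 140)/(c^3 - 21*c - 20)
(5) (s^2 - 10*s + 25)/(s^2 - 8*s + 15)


(1) = (u^2 - 10*u + 21)/(u^2 + 3*u)
(2) = (m^2 + 8*m + 15)/(m^2 - 5*m + 6)
(3) = (v^2 - 10*v + 24)/(v^2 + 12*v + 35)
(4) = (c + 7)/(c + 1)
(5) = (s - 5)/(s - 3)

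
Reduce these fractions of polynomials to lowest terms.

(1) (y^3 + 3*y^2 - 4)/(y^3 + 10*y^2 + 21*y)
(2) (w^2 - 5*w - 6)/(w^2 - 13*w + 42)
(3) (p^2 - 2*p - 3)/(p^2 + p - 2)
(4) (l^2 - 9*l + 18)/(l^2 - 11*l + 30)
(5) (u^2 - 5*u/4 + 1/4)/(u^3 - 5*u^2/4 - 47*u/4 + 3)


(1) = (y^3 + 3*y^2 - 4)/(y^3 + 10*y^2 + 21*y)
(2) = (w + 1)/(w - 7)
(3) = (p^2 - 2*p - 3)/(p^2 + p - 2)
(4) = (l - 3)/(l - 5)
(5) = (u - 1)/(u^2 - u - 12)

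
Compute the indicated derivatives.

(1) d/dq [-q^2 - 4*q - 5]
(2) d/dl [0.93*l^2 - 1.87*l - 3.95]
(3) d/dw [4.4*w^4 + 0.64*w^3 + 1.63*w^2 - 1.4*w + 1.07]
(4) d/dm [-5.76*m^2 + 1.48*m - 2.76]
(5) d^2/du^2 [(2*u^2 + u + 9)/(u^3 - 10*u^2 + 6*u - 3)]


(1) = -2*q - 4
(2) = 1.86*l - 1.87
(3) = 17.6*w^3 + 1.92*w^2 + 3.26*w - 1.4
(4) = 1.48 - 11.52*m
(5) = 2*(2*u^6 + 3*u^5 - 12*u^4 - 464*u^3 + 2700*u^2 - 1629*u + 90)/(u^9 - 30*u^8 + 318*u^7 - 1369*u^6 + 2088*u^5 - 2088*u^4 + 1323*u^3 - 594*u^2 + 162*u - 27)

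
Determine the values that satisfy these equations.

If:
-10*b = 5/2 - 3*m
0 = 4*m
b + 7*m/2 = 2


Then:
No Solution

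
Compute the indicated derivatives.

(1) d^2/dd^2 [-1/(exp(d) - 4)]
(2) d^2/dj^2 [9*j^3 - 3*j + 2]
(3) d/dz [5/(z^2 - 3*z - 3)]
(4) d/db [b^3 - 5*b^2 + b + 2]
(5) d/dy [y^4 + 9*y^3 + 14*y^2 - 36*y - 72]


(1) = (-exp(d) - 4)*exp(d)/(exp(d) - 4)^3
(2) = 54*j
(3) = 5*(3 - 2*z)/(-z^2 + 3*z + 3)^2
(4) = 3*b^2 - 10*b + 1
(5) = 4*y^3 + 27*y^2 + 28*y - 36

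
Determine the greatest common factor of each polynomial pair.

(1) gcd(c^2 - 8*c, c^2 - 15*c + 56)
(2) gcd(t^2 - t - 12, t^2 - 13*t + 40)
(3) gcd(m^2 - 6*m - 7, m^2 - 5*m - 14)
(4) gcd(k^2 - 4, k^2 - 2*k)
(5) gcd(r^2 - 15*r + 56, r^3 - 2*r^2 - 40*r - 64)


(1) = gcd(c*(c - 8), (c - 8)*(c - 7)) = c - 8
(2) = gcd((t - 4)*(t + 3), (t - 8)*(t - 5)) = 1
(3) = m - 7
(4) = gcd((k - 2)*(k + 2), k*(k - 2)) = k - 2
(5) = r - 8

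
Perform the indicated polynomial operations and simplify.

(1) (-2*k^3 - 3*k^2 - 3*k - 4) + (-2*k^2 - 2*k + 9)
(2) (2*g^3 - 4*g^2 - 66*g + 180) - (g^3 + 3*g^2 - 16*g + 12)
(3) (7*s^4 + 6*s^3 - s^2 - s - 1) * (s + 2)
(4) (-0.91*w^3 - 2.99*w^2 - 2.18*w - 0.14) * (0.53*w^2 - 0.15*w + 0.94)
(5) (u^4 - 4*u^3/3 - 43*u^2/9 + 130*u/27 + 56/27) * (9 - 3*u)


(1) = -2*k^3 - 5*k^2 - 5*k + 5
(2) = g^3 - 7*g^2 - 50*g + 168
(3) = 7*s^5 + 20*s^4 + 11*s^3 - 3*s^2 - 3*s - 2
(4) = -0.4823*w^5 - 1.4482*w^4 - 1.5623*w^3 - 2.5578*w^2 - 2.0282*w - 0.1316
(5) = -3*u^5 + 13*u^4 + 7*u^3/3 - 517*u^2/9 + 334*u/9 + 56/3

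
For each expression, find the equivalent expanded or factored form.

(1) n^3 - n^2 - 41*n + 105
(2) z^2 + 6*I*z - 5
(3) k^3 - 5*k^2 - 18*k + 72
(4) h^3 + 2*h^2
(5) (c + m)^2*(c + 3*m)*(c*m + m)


(1) = (n - 5)*(n - 3)*(n + 7)
(2) = (z + I)*(z + 5*I)
(3) = (k - 6)*(k - 3)*(k + 4)
(4) = h^2*(h + 2)
(5) = c^4*m + 5*c^3*m^2 + c^3*m + 7*c^2*m^3 + 5*c^2*m^2 + 3*c*m^4 + 7*c*m^3 + 3*m^4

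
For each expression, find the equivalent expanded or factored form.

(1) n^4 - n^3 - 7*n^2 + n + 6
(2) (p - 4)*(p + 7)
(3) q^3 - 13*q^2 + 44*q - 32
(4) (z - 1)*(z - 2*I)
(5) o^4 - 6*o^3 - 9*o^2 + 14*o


(1) = (n - 3)*(n - 1)*(n + 1)*(n + 2)
(2) = p^2 + 3*p - 28
(3) = (q - 8)*(q - 4)*(q - 1)
(4) = z^2 - z - 2*I*z + 2*I
(5) = o*(o - 7)*(o - 1)*(o + 2)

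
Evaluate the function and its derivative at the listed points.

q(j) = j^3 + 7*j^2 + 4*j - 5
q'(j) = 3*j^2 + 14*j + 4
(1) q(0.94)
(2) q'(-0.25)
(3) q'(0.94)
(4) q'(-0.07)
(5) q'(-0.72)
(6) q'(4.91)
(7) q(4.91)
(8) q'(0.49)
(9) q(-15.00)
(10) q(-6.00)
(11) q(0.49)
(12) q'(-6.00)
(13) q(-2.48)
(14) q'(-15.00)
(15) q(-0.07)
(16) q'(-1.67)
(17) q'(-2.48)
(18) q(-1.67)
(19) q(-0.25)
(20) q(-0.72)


(1) = 5.78
(2) = 0.69
(3) = 19.81
(4) = 3.03
(5) = -4.52
(6) = 145.06
(7) = 301.77
(8) = 11.58
(9) = -1865.00
(10) = 7.00
(11) = -1.24
(12) = 28.00
(13) = 12.88
(14) = 469.00
(15) = -5.25
(16) = -11.01
(17) = -12.27
(18) = 3.18
(19) = -5.58
(20) = -4.62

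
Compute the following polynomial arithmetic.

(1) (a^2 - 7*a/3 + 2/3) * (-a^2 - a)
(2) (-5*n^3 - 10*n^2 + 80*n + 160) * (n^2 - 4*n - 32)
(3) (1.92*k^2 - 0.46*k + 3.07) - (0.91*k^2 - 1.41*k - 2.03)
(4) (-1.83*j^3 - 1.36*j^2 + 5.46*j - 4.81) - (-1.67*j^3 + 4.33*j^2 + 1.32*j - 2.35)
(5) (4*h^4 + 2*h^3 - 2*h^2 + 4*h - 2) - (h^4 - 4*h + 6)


(1) = -a^4 + 4*a^3/3 + 5*a^2/3 - 2*a/3
(2) = -5*n^5 + 10*n^4 + 280*n^3 + 160*n^2 - 3200*n - 5120
(3) = 1.01*k^2 + 0.95*k + 5.1
(4) = -0.16*j^3 - 5.69*j^2 + 4.14*j - 2.46
(5) = 3*h^4 + 2*h^3 - 2*h^2 + 8*h - 8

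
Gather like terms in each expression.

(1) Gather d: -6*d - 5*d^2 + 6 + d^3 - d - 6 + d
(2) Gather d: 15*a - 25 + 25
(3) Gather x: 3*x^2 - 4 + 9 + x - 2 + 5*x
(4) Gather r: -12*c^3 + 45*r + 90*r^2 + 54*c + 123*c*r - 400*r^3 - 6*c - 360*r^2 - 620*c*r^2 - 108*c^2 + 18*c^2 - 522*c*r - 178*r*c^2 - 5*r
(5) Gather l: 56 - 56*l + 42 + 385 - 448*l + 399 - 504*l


(1) = d^3 - 5*d^2 - 6*d
(2) = 15*a
(3) = 3*x^2 + 6*x + 3
(4) = -12*c^3 - 90*c^2 + 48*c - 400*r^3 + r^2*(-620*c - 270) + r*(-178*c^2 - 399*c + 40)
(5) = 882 - 1008*l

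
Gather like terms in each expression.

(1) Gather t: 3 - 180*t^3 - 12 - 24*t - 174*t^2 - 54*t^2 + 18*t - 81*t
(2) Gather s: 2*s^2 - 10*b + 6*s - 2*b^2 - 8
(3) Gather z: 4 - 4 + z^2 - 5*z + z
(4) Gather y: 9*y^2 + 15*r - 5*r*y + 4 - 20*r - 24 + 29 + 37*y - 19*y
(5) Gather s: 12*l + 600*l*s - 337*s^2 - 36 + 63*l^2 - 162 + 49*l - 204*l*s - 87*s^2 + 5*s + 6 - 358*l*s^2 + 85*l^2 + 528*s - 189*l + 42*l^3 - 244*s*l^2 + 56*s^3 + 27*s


(1) = -180*t^3 - 228*t^2 - 87*t - 9
(2) = -2*b^2 - 10*b + 2*s^2 + 6*s - 8
(3) = z^2 - 4*z
(4) = -5*r + 9*y^2 + y*(18 - 5*r) + 9
(5) = 42*l^3 + 148*l^2 - 128*l + 56*s^3 + s^2*(-358*l - 424) + s*(-244*l^2 + 396*l + 560) - 192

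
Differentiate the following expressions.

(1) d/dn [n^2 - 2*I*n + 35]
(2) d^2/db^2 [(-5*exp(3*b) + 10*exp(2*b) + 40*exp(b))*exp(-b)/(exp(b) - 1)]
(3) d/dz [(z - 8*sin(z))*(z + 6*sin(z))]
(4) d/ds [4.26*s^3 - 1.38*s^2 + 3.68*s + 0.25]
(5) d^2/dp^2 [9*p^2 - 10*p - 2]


(1) = 2*n - 2*I
(2) = 5*(-exp(3*b) + 3*exp(2*b) + 6*exp(b) + 10)*exp(b)/(exp(3*b) - 3*exp(2*b) + 3*exp(b) - 1)
(3) = -2*z*cos(z) + 2*z - 2*sin(z) - 48*sin(2*z)
(4) = 12.78*s^2 - 2.76*s + 3.68
(5) = 18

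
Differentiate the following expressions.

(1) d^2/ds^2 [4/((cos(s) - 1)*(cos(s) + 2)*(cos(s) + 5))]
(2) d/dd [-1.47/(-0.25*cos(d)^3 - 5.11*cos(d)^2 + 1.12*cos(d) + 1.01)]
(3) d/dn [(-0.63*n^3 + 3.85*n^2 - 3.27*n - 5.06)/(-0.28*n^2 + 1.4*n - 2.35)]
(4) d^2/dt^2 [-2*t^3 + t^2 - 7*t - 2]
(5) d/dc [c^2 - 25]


(1) = 12*(-58*(1 - cos(s)^2)^2 + 4*sin(s)^6 + cos(s)^6 - 22*cos(s)^5 - 16*cos(s)^3 - 109*cos(s)^2 + 46*cos(s) + 100)/((cos(s) - 1)^3*(cos(s) + 2)^3*(cos(s) + 5)^3)
(2) = (1.1025*cos(d)^2 + 15.0234*cos(d) - 1.6464)*sin(d)/(0.25*cos(d)^3 + 5.11*cos(d)^2 - 1.12*cos(d) - 1.01)^2
(3) = (0.1764*n^4 - 1.764*n^3 + 8.9159*n^2 - 20.9286*n + 14.7685)/(0.0784*n^4 - 0.784*n^3 + 3.276*n^2 - 6.58*n + 5.5225)
(4) = 2 - 12*t
(5) = 2*c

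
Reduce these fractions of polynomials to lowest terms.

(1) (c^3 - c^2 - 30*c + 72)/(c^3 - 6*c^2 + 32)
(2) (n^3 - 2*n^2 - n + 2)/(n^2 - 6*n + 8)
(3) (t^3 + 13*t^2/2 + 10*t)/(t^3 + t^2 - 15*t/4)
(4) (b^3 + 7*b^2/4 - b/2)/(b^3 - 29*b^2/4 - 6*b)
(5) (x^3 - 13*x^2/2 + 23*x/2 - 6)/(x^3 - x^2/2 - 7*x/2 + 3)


(1) = (c^2 + 3*c - 18)/(c^2 - 2*c - 8)
(2) = (n^2 - 1)/(n - 4)
(3) = (2*t + 8)/(2*t - 3)
(4) = (4*b^2 + 7*b - 2)/(4*b^2 - 29*b - 24)
(5) = (x - 4)/(x + 2)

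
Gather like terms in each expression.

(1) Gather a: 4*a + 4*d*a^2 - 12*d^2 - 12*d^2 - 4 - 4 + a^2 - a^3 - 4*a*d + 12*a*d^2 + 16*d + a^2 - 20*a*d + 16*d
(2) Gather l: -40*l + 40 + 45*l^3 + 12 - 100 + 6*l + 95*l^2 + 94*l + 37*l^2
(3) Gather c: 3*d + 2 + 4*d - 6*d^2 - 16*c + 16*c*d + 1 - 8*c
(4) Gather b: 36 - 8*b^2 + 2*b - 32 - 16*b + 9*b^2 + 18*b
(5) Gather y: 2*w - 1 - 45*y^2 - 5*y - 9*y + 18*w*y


(1) = -a^3 + a^2*(4*d + 2) + a*(12*d^2 - 24*d + 4) - 24*d^2 + 32*d - 8
(2) = 45*l^3 + 132*l^2 + 60*l - 48
(3) = c*(16*d - 24) - 6*d^2 + 7*d + 3
(4) = b^2 + 4*b + 4
(5) = 2*w - 45*y^2 + y*(18*w - 14) - 1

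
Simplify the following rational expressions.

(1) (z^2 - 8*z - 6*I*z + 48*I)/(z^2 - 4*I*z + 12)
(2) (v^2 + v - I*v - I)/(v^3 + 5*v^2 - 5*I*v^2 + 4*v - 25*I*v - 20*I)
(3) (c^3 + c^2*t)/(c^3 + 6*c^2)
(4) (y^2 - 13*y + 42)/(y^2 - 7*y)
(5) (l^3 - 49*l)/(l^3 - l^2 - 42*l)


(1) = (z - 8)/(z + 2*I)
(2) = (v - I)/(v^2 + v*(4 - 5*I) - 20*I)
(3) = (c + t)/(c + 6)
(4) = (y - 6)/y
(5) = (l + 7)/(l + 6)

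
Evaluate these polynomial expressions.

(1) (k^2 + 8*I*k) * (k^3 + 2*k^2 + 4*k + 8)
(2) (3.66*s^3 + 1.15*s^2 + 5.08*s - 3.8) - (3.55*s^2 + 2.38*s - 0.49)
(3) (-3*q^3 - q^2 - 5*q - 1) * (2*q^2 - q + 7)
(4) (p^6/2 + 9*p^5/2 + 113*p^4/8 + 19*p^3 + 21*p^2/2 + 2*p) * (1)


(1) = k^5 + 2*k^4 + 8*I*k^4 + 4*k^3 + 16*I*k^3 + 8*k^2 + 32*I*k^2 + 64*I*k
(2) = 3.66*s^3 - 2.4*s^2 + 2.7*s - 3.31
(3) = -6*q^5 + q^4 - 30*q^3 - 4*q^2 - 34*q - 7
(4) = p^6/2 + 9*p^5/2 + 113*p^4/8 + 19*p^3 + 21*p^2/2 + 2*p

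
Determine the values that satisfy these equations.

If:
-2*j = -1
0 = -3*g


Then:
g = 0
j = 1/2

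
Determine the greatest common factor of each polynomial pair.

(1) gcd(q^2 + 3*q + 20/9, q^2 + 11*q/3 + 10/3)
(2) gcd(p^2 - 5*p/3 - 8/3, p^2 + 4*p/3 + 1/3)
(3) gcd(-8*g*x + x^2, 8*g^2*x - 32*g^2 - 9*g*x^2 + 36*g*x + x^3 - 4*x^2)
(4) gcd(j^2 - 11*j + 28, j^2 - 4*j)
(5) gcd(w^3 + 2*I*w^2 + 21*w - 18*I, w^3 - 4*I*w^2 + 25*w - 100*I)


(1) = gcd((q + 4/3)*(q + 5/3), (q + 5/3)*(q + 2)) = q + 5/3
(2) = gcd((p - 8/3)*(p + 1), (p + 1/3)*(p + 1)) = p + 1
(3) = -8*g + x
(4) = j - 4
(5) = 1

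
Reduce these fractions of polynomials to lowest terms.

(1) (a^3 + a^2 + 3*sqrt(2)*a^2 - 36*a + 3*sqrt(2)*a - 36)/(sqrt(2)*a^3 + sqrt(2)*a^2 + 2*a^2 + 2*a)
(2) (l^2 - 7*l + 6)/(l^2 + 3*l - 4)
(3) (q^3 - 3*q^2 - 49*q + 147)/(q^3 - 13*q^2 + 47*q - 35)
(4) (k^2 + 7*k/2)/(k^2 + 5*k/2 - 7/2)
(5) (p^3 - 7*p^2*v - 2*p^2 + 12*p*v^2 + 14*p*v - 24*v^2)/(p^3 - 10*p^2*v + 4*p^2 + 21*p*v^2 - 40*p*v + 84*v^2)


(1) = (a^2 + 3*sqrt(2)*a - 36)/(sqrt(2)*a^2 + 2*a)
(2) = (l - 6)/(l + 4)
(3) = (q^2 + 4*q - 21)/(q^2 - 6*q + 5)
(4) = k/(k - 1)
(5) = (p^2 - 4*p*v - 2*p + 8*v)/(p^2 - 7*p*v + 4*p - 28*v)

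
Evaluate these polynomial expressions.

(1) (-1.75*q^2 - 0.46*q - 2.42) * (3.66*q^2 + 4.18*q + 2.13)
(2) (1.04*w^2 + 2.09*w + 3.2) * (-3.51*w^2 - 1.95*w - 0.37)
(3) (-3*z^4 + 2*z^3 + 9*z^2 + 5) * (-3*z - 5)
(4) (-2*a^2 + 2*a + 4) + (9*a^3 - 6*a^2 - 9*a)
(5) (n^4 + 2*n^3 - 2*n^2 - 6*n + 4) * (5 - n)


(1) = -6.405*q^4 - 8.9986*q^3 - 14.5075*q^2 - 11.0954*q - 5.1546
(2) = -3.6504*w^4 - 9.3639*w^3 - 15.6923*w^2 - 7.0133*w - 1.184
(3) = 9*z^5 + 9*z^4 - 37*z^3 - 45*z^2 - 15*z - 25
(4) = 9*a^3 - 8*a^2 - 7*a + 4
(5) = -n^5 + 3*n^4 + 12*n^3 - 4*n^2 - 34*n + 20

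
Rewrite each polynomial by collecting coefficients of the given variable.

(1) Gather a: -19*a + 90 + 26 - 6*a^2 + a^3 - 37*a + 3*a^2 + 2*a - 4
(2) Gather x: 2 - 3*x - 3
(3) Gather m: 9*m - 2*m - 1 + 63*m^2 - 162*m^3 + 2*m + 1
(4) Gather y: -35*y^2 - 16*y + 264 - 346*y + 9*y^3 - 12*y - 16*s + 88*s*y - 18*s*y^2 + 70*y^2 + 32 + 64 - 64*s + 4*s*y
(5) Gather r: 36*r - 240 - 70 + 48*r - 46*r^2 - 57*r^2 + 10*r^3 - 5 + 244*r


(1) = a^3 - 3*a^2 - 54*a + 112
(2) = -3*x - 1
(3) = -162*m^3 + 63*m^2 + 9*m
(4) = -80*s + 9*y^3 + y^2*(35 - 18*s) + y*(92*s - 374) + 360
(5) = 10*r^3 - 103*r^2 + 328*r - 315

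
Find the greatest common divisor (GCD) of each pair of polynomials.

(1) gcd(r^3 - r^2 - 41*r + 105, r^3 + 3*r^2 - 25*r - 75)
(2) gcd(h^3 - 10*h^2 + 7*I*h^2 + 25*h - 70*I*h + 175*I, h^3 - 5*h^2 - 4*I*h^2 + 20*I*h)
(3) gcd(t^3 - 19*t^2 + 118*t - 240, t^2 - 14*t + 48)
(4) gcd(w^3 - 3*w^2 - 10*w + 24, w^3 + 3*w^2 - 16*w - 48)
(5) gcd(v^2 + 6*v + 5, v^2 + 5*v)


(1) = r - 5
(2) = h - 5
(3) = t^2 - 14*t + 48
(4) = gcd((w - 4)*(w - 2)*(w + 3), (w - 4)*(w + 3)*(w + 4)) = w^2 - w - 12
(5) = gcd((v + 1)*(v + 5), v*(v + 5)) = v + 5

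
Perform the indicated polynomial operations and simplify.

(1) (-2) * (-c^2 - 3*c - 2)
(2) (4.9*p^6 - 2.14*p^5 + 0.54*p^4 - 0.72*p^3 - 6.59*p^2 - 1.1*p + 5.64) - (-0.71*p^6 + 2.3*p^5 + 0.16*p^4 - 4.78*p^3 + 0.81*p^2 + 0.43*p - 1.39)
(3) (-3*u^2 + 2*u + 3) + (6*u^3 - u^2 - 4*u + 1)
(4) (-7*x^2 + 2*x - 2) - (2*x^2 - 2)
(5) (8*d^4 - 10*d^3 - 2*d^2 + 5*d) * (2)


(1) = 2*c^2 + 6*c + 4
(2) = 5.61*p^6 - 4.44*p^5 + 0.38*p^4 + 4.06*p^3 - 7.4*p^2 - 1.53*p + 7.03
(3) = 6*u^3 - 4*u^2 - 2*u + 4
(4) = -9*x^2 + 2*x
(5) = 16*d^4 - 20*d^3 - 4*d^2 + 10*d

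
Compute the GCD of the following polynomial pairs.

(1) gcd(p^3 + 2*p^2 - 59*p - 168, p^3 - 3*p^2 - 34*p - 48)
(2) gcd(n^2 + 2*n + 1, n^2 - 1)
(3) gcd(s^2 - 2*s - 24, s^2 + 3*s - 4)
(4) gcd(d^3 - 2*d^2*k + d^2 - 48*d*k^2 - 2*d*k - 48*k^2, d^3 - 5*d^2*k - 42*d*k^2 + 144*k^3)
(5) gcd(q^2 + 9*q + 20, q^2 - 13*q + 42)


(1) = gcd((p - 8)*(p + 3)*(p + 7), (p - 8)*(p + 2)*(p + 3)) = p^2 - 5*p - 24
(2) = n + 1
(3) = gcd((s - 6)*(s + 4), (s - 1)*(s + 4)) = s + 4
(4) = gcd((d + 1)*(d - 8*k)*(d + 6*k), (d - 8*k)*(d - 3*k)*(d + 6*k)) = d^2 - 2*d*k - 48*k^2
(5) = gcd((q + 4)*(q + 5), (q - 7)*(q - 6)) = 1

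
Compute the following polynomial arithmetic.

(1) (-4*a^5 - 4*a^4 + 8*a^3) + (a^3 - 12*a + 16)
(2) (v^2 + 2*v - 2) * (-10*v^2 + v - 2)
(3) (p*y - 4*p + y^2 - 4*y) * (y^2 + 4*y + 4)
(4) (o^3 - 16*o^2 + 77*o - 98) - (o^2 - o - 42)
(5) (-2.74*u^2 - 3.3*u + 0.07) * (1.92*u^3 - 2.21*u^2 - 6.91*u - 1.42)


(1) = -4*a^5 - 4*a^4 + 9*a^3 - 12*a + 16
(2) = -10*v^4 - 19*v^3 + 20*v^2 - 6*v + 4
(3) = p*y^3 - 12*p*y - 16*p + y^4 - 12*y^2 - 16*y
(4) = o^3 - 17*o^2 + 78*o - 56
(5) = -5.2608*u^5 - 0.2806*u^4 + 26.3608*u^3 + 26.5391*u^2 + 4.2023*u - 0.0994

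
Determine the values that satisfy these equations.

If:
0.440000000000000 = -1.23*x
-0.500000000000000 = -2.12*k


Then:
k = 0.24
x = -0.36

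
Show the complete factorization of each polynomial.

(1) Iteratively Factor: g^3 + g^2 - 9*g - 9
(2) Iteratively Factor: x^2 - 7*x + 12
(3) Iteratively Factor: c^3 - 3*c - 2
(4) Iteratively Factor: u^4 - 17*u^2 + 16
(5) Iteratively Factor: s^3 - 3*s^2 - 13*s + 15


(1) = (g - 3)*(g^2 + 4*g + 3) = (g - 3)*(g + 3)*(g + 1)
(2) = (x - 4)*(x - 3)
(3) = (c - 2)*(c^2 + 2*c + 1) = (c - 2)*(c + 1)*(c + 1)
(4) = (u + 4)*(u^3 - 4*u^2 - u + 4) = (u - 1)*(u + 4)*(u^2 - 3*u - 4) = (u - 4)*(u - 1)*(u + 4)*(u + 1)
(5) = (s - 5)*(s^2 + 2*s - 3) = (s - 5)*(s + 3)*(s - 1)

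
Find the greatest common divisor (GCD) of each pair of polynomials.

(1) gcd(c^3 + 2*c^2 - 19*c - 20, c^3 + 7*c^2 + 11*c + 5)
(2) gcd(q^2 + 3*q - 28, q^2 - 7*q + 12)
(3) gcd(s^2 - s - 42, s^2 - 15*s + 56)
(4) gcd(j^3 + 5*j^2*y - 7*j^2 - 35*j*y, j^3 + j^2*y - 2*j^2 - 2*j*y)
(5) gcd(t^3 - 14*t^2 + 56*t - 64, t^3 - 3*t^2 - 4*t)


(1) = c^2 + 6*c + 5
(2) = gcd((q - 4)*(q + 7), (q - 4)*(q - 3)) = q - 4
(3) = s - 7
(4) = j
(5) = t - 4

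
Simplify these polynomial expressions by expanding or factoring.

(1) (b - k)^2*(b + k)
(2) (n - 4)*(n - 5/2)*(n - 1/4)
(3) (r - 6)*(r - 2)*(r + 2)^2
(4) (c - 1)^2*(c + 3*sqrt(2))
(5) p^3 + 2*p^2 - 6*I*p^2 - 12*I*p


(1) = b^3 - b^2*k - b*k^2 + k^3
(2) = n^3 - 27*n^2/4 + 93*n/8 - 5/2
(3) = r^4 - 4*r^3 - 16*r^2 + 16*r + 48
(4) = c^3 - 2*c^2 + 3*sqrt(2)*c^2 - 6*sqrt(2)*c + c + 3*sqrt(2)
(5) = p*(p + 2)*(p - 6*I)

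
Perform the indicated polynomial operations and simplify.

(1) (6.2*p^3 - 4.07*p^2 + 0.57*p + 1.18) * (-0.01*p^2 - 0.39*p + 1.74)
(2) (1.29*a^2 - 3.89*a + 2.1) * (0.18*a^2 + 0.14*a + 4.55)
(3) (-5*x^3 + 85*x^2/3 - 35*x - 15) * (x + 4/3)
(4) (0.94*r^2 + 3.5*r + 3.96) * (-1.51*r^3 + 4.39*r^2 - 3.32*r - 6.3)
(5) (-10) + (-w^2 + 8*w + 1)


(1) = -0.062*p^5 - 2.3773*p^4 + 12.3696*p^3 - 7.3159*p^2 + 0.5316*p + 2.0532
(2) = 0.2322*a^4 - 0.5196*a^3 + 5.7029*a^2 - 17.4055*a + 9.555
(3) = -5*x^4 + 65*x^3/3 + 25*x^2/9 - 185*x/3 - 20
(4) = -1.4194*r^5 - 1.1584*r^4 + 6.2646*r^3 - 0.1576*r^2 - 35.1972*r - 24.948
(5) = -w^2 + 8*w - 9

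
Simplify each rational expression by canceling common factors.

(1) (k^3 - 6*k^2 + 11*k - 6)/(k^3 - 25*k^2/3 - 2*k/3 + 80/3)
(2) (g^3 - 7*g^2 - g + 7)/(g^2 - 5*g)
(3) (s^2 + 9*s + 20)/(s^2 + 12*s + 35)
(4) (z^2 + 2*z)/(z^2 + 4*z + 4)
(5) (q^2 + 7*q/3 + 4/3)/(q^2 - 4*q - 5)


(1) = (3*k^2 - 12*k + 9)/(3*k^2 - 19*k - 40)
(2) = (g^3 - 7*g^2 - g + 7)/(g^2 - 5*g)
(3) = (s + 4)/(s + 7)
(4) = z/(z + 2)
(5) = (3*q + 4)/(3*q - 15)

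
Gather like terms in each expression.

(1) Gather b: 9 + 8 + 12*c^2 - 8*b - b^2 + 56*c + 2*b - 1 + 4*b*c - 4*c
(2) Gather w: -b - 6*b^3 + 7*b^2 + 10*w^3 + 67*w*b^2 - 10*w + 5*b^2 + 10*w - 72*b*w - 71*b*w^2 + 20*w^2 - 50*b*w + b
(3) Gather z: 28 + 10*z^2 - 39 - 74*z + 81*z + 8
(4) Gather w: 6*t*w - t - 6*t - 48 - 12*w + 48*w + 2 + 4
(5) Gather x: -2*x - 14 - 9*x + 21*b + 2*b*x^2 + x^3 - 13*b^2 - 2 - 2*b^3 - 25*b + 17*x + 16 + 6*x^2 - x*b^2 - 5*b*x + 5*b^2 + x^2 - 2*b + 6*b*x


(1) = -b^2 + b*(4*c - 6) + 12*c^2 + 52*c + 16
(2) = -6*b^3 + 12*b^2 + 10*w^3 + w^2*(20 - 71*b) + w*(67*b^2 - 122*b)
(3) = 10*z^2 + 7*z - 3
(4) = -7*t + w*(6*t + 36) - 42
(5) = -2*b^3 - 8*b^2 - 6*b + x^3 + x^2*(2*b + 7) + x*(-b^2 + b + 6)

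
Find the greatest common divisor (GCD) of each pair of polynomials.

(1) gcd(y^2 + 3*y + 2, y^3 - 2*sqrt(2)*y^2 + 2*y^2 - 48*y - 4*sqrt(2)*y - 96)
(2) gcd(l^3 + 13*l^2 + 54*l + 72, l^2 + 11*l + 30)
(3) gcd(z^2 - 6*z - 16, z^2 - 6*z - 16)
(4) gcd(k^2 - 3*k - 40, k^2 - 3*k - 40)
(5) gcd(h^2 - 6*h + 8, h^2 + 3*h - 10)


(1) = y + 2
(2) = gcd((l + 3)*(l + 4)*(l + 6), (l + 5)*(l + 6)) = l + 6
(3) = gcd((z - 8)*(z + 2), (z - 8)*(z + 2)) = z^2 - 6*z - 16
(4) = k^2 - 3*k - 40
(5) = h - 2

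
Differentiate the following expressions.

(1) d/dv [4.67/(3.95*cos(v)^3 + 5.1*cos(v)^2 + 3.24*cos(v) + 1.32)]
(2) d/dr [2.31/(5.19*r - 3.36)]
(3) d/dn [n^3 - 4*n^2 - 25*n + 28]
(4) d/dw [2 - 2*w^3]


(1) = (55.3395*cos(v)^2 + 47.634*cos(v) + 15.1308)*sin(v)/(3.95*cos(v)^3 + 5.1*cos(v)^2 + 3.24*cos(v) + 1.32)^2
(2) = -11.9889/(5.19*r - 3.36)^2
(3) = 3*n^2 - 8*n - 25
(4) = -6*w^2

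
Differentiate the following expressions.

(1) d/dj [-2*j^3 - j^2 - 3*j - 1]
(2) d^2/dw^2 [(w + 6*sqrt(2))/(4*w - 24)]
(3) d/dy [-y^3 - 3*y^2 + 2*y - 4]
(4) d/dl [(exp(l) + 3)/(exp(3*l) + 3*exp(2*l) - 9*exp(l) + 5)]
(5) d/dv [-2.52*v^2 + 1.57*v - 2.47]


(1) = -6*j^2 - 2*j - 3
(2) = 3*(1 + sqrt(2))/(w - 6)^3
(3) = -3*y^2 - 6*y + 2
(4) = 2*(-exp(2*l) - 7*exp(l) - 16)*exp(l)/(exp(5*l) + 7*exp(4*l) - 2*exp(3*l) - 46*exp(2*l) + 65*exp(l) - 25)
(5) = 1.57 - 5.04*v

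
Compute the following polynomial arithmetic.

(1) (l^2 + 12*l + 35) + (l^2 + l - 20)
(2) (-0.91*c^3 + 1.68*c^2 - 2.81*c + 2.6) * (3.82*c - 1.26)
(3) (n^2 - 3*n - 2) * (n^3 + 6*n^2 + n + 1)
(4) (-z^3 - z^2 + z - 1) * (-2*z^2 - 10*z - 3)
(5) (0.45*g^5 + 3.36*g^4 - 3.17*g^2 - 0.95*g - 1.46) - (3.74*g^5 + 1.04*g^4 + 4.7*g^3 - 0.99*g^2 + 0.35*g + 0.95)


(1) = 2*l^2 + 13*l + 15
(2) = -3.4762*c^4 + 7.5642*c^3 - 12.851*c^2 + 13.4726*c - 3.276
(3) = n^5 + 3*n^4 - 19*n^3 - 14*n^2 - 5*n - 2
(4) = 2*z^5 + 12*z^4 + 11*z^3 - 5*z^2 + 7*z + 3
(5) = -3.29*g^5 + 2.32*g^4 - 4.7*g^3 - 2.18*g^2 - 1.3*g - 2.41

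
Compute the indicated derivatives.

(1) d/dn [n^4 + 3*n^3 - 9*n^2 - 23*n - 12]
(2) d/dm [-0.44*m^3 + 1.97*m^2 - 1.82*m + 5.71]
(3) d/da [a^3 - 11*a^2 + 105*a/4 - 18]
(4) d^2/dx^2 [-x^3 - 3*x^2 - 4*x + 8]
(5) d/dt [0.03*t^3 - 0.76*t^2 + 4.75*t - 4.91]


(1) = 4*n^3 + 9*n^2 - 18*n - 23
(2) = -1.32*m^2 + 3.94*m - 1.82
(3) = 3*a^2 - 22*a + 105/4
(4) = -6*x - 6
(5) = 0.09*t^2 - 1.52*t + 4.75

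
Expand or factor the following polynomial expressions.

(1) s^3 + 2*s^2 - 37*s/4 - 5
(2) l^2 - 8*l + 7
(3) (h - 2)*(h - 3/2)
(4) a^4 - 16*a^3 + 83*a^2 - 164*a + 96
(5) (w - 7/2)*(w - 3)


(1) = (s - 5/2)*(s + 1/2)*(s + 4)
(2) = (l - 7)*(l - 1)
(3) = h^2 - 7*h/2 + 3
(4) = (a - 8)*(a - 4)*(a - 3)*(a - 1)
(5) = w^2 - 13*w/2 + 21/2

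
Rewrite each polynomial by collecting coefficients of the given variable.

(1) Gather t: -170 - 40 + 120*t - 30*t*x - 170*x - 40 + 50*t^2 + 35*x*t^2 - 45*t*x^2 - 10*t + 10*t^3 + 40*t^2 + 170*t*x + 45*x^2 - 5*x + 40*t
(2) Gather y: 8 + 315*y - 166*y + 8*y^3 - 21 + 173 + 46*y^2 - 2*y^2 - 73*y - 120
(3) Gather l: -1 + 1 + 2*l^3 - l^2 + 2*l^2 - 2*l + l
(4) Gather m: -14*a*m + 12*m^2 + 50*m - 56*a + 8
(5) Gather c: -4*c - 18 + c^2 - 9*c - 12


(1) = 10*t^3 + t^2*(35*x + 90) + t*(-45*x^2 + 140*x + 150) + 45*x^2 - 175*x - 250
(2) = 8*y^3 + 44*y^2 + 76*y + 40
(3) = 2*l^3 + l^2 - l
(4) = -56*a + 12*m^2 + m*(50 - 14*a) + 8
(5) = c^2 - 13*c - 30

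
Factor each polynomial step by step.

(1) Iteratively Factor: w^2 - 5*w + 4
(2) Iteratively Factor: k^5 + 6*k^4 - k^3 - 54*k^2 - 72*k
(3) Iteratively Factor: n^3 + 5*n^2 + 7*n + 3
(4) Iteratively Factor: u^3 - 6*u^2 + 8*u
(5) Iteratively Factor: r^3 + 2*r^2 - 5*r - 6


(1) = (w - 4)*(w - 1)
(2) = (k - 3)*(k^4 + 9*k^3 + 26*k^2 + 24*k) = (k - 3)*(k + 3)*(k^3 + 6*k^2 + 8*k) = (k - 3)*(k + 2)*(k + 3)*(k^2 + 4*k) = (k - 3)*(k + 2)*(k + 3)*(k + 4)*(k)
(3) = (n + 3)*(n^2 + 2*n + 1) = (n + 1)*(n + 3)*(n + 1)
(4) = (u - 4)*(u^2 - 2*u) = u*(u - 4)*(u - 2)
(5) = (r + 1)*(r^2 + r - 6) = (r - 2)*(r + 1)*(r + 3)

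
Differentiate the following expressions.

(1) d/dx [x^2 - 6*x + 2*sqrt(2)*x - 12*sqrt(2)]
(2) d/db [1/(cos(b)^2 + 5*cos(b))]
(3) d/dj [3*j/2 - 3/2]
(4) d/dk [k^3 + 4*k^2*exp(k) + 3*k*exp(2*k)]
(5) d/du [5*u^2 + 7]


(1) = 2*x - 6 + 2*sqrt(2)
(2) = (2*cos(b) + 5)*sin(b)/((cos(b) + 5)^2*cos(b)^2)
(3) = 3/2
(4) = 4*k^2*exp(k) + 3*k^2 + 6*k*exp(2*k) + 8*k*exp(k) + 3*exp(2*k)
(5) = 10*u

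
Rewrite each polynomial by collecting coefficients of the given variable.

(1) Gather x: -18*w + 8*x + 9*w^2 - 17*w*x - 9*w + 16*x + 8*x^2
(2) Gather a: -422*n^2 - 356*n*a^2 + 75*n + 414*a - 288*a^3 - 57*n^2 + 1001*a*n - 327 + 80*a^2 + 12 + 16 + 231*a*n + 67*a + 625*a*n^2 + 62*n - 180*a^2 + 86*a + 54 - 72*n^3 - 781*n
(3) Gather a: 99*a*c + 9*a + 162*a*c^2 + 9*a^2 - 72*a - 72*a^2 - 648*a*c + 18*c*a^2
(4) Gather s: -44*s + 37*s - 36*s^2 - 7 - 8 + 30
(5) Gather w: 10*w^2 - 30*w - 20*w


(1) = 9*w^2 - 27*w + 8*x^2 + x*(24 - 17*w)
(2) = -288*a^3 + a^2*(-356*n - 100) + a*(625*n^2 + 1232*n + 567) - 72*n^3 - 479*n^2 - 644*n - 245
(3) = a^2*(18*c - 63) + a*(162*c^2 - 549*c - 63)
(4) = -36*s^2 - 7*s + 15
(5) = 10*w^2 - 50*w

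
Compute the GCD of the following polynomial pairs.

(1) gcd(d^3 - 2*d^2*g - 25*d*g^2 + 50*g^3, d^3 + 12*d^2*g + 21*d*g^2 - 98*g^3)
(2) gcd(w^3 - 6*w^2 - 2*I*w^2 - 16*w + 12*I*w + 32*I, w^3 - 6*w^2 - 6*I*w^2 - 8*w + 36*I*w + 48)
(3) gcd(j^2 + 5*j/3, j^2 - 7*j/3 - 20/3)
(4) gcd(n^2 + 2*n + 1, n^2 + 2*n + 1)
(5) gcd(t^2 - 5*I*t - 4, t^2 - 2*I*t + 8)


(1) = gcd((d - 5*g)*(d - 2*g)*(d + 5*g), (d - 2*g)*(d + 7*g)^2) = d - 2*g
(2) = w - 2*I
(3) = j + 5/3
(4) = n^2 + 2*n + 1
(5) = gcd((t - 4*I)*(t - I), (t - 4*I)*(t + 2*I)) = t - 4*I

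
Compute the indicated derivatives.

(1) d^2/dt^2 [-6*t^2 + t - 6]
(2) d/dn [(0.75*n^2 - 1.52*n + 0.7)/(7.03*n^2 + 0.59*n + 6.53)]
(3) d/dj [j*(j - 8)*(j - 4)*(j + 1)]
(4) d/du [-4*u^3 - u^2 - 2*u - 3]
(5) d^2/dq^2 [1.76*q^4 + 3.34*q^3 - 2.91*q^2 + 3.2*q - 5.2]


(1) = -12
(2) = (11.1281*n^2 - 0.047*n - 10.3386)/(49.4209*n^4 + 8.2954*n^3 + 92.1599*n^2 + 7.7054*n + 42.6409)
(3) = 4*j^3 - 33*j^2 + 40*j + 32
(4) = -12*u^2 - 2*u - 2
(5) = 21.12*q^2 + 20.04*q - 5.82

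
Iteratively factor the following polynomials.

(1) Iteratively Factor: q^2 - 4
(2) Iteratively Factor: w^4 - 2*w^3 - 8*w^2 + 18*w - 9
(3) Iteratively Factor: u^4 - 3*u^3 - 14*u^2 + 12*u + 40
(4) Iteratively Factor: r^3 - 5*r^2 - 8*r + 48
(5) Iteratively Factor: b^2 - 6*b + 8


(1) = (q + 2)*(q - 2)
(2) = (w - 1)*(w^3 - w^2 - 9*w + 9) = (w - 3)*(w - 1)*(w^2 + 2*w - 3) = (w - 3)*(w - 1)*(w + 3)*(w - 1)
(3) = (u - 5)*(u^3 + 2*u^2 - 4*u - 8) = (u - 5)*(u + 2)*(u^2 - 4) = (u - 5)*(u + 2)^2*(u - 2)
(4) = (r + 3)*(r^2 - 8*r + 16) = (r - 4)*(r + 3)*(r - 4)
(5) = (b - 2)*(b - 4)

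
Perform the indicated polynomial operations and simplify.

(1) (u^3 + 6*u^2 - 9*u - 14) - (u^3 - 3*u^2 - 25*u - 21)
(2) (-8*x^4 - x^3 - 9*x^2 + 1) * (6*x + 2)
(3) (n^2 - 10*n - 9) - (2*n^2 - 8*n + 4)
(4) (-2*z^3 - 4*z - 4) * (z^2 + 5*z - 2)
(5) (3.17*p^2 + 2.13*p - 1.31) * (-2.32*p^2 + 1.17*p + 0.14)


(1) = 9*u^2 + 16*u + 7
(2) = -48*x^5 - 22*x^4 - 56*x^3 - 18*x^2 + 6*x + 2
(3) = -n^2 - 2*n - 13
(4) = -2*z^5 - 10*z^4 - 24*z^2 - 12*z + 8
(5) = -7.3544*p^4 - 1.2327*p^3 + 5.9751*p^2 - 1.2345*p - 0.1834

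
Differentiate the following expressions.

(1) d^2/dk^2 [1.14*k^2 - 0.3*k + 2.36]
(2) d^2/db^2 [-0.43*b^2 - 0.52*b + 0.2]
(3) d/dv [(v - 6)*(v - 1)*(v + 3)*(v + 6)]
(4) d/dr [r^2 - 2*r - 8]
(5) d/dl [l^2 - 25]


(1) = 2.28000000000000
(2) = -0.860000000000000
(3) = 4*v^3 + 6*v^2 - 78*v - 72
(4) = 2*r - 2
(5) = 2*l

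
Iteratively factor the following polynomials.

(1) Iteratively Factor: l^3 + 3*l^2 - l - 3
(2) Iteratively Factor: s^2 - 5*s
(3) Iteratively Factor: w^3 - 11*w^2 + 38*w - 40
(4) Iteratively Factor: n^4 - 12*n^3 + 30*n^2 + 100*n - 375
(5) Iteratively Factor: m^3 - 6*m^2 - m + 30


(1) = (l + 3)*(l^2 - 1) = (l - 1)*(l + 3)*(l + 1)
(2) = (s)*(s - 5)
(3) = (w - 4)*(w^2 - 7*w + 10) = (w - 5)*(w - 4)*(w - 2)
(4) = (n - 5)*(n^3 - 7*n^2 - 5*n + 75) = (n - 5)^2*(n^2 - 2*n - 15) = (n - 5)^2*(n + 3)*(n - 5)
(5) = (m - 5)*(m^2 - m - 6) = (m - 5)*(m + 2)*(m - 3)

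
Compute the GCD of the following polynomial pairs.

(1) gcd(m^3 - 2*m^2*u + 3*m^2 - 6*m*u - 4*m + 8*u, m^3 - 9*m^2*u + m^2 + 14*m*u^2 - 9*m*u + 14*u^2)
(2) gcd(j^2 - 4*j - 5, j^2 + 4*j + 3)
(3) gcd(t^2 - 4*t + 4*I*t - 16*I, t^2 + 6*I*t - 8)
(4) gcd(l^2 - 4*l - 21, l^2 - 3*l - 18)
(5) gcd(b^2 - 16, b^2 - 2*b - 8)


(1) = gcd((m - 1)*(m + 4)*(m - 2*u), (m + 1)*(m - 7*u)*(m - 2*u)) = -m + 2*u
(2) = j + 1
(3) = gcd((t - 4)*(t + 4*I), (t + 2*I)*(t + 4*I)) = t + 4*I
(4) = gcd((l - 7)*(l + 3), (l - 6)*(l + 3)) = l + 3
(5) = gcd((b - 4)*(b + 4), (b - 4)*(b + 2)) = b - 4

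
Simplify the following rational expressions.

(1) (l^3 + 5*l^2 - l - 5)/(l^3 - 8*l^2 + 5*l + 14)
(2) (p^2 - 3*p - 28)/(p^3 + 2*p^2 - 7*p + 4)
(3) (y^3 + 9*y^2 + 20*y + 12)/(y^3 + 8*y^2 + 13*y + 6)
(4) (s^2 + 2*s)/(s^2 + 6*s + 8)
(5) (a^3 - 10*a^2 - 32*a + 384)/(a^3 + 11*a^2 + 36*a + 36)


(1) = (l^2 + 4*l - 5)/(l^2 - 9*l + 14)
(2) = (p - 7)/(p^2 - 2*p + 1)
(3) = (y + 2)/(y + 1)
(4) = s/(s + 4)
(5) = (a^2 - 16*a + 64)/(a^2 + 5*a + 6)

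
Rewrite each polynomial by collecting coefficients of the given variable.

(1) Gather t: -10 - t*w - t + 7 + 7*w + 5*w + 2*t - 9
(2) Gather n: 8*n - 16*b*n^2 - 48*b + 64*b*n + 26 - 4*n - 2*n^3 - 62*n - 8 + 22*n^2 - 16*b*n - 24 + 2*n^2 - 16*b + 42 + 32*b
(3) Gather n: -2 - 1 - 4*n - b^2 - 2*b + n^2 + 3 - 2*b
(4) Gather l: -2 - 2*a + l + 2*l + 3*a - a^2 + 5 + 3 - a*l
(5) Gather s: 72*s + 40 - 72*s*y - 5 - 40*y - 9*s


(1) = t*(1 - w) + 12*w - 12
(2) = -32*b - 2*n^3 + n^2*(24 - 16*b) + n*(48*b - 58) + 36
(3) = -b^2 - 4*b + n^2 - 4*n
(4) = -a^2 + a + l*(3 - a) + 6
(5) = s*(63 - 72*y) - 40*y + 35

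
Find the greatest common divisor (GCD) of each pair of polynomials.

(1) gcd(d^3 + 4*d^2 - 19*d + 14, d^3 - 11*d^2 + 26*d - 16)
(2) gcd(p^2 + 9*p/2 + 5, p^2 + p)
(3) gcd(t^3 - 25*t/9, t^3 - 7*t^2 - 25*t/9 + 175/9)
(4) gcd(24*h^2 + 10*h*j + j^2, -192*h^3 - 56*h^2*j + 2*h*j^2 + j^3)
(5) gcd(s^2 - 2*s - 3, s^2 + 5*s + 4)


(1) = d^2 - 3*d + 2
(2) = 1
(3) = gcd(t*(t - 5/3)*(t + 5/3), (t - 7)*(t - 5/3)*(t + 5/3)) = t^2 - 25/9
(4) = gcd((4*h + j)*(6*h + j), (-8*h + j)*(4*h + j)*(6*h + j)) = 24*h^2 + 10*h*j + j^2
(5) = s + 1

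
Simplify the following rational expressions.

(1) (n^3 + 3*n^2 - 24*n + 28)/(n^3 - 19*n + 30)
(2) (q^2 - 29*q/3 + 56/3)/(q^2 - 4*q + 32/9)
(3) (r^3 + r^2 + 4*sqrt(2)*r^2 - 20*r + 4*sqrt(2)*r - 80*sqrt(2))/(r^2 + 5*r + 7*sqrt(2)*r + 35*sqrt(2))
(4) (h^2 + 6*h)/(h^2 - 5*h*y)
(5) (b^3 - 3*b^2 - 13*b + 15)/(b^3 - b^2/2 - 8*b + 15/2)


(1) = (n^2 + 5*n - 14)/(n^2 + 2*n - 15)
(2) = (3*q - 21)/(3*q - 4)
(3) = (r^2 + r*(-4 + 4*sqrt(2)) - 16*sqrt(2))/(r + 7*sqrt(2))
(4) = (-h - 6)/(-h + 5*y)
(5) = (2*b - 10)/(2*b - 5)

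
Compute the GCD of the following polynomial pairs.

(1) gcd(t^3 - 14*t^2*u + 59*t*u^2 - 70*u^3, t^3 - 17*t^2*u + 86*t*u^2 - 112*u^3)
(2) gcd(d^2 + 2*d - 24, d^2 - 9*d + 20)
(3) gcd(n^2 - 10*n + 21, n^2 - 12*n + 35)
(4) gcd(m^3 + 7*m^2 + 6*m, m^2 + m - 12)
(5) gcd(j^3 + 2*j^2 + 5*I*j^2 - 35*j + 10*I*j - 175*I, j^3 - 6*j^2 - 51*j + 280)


(1) = t^2 - 9*t*u + 14*u^2
(2) = gcd((d - 4)*(d + 6), (d - 5)*(d - 4)) = d - 4
(3) = gcd((n - 7)*(n - 3), (n - 7)*(n - 5)) = n - 7
(4) = gcd(m*(m + 1)*(m + 6), (m - 3)*(m + 4)) = 1
(5) = j^2 + 2*j - 35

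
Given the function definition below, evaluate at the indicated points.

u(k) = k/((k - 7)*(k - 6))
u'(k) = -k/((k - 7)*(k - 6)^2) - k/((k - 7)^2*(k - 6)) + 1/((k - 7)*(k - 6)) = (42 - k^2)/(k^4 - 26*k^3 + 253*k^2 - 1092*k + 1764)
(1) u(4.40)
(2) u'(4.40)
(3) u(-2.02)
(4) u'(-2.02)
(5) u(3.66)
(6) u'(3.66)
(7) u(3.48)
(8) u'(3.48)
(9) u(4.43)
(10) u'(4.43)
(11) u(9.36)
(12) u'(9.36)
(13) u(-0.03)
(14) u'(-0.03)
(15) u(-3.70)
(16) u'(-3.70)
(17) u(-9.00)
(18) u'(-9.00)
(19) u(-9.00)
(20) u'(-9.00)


(1) = 1.06
(2) = 1.31
(3) = -0.03
(4) = 0.01
(5) = 0.47
(6) = 0.47
(7) = 0.39
(8) = 0.38
(9) = 1.10
(10) = 1.37
(11) = 1.18
(12) = -0.73
(13) = -0.00
(14) = 0.02
(15) = -0.04
(16) = 0.00
(17) = -0.04
(18) = -0.00
(19) = -0.04
(20) = -0.00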